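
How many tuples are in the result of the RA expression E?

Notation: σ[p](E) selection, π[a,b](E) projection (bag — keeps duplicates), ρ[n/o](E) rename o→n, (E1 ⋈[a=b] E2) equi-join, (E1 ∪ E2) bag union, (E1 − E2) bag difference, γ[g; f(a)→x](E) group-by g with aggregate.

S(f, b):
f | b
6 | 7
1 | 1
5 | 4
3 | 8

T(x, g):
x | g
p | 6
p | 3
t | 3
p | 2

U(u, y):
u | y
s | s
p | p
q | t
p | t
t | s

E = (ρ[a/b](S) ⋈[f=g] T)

Per-node cardinality:
  S → 4
  ρ[a/b](S) → 4
  T → 4
  (ρ[a/b](S) ⋈[f=g] T) → 3

|E| = 3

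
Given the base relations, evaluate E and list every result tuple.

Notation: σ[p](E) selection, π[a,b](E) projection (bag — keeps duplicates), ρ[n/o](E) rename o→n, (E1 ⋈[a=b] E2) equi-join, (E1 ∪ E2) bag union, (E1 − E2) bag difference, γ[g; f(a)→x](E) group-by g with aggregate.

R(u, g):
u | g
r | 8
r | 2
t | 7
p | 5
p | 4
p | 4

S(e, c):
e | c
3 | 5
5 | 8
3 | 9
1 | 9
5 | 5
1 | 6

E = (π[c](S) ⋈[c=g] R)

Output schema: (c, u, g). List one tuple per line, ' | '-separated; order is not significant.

Per-node cardinality:
  S → 6
  π[c](S) → 6
  R → 6
  (π[c](S) ⋈[c=g] R) → 3

== RESULT ==
c | u | g
5 | p | 5
5 | p | 5
8 | r | 8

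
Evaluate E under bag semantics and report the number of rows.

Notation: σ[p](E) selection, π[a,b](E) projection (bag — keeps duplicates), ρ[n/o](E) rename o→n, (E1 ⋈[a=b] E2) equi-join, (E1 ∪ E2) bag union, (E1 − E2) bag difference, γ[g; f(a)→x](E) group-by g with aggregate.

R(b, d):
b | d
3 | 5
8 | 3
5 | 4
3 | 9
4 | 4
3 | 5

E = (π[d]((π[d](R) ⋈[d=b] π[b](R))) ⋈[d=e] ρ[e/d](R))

Row counts bottom-up:
  R → 6
  π[d](R) → 6
  R → 6
  π[b](R) → 6
  (π[d](R) ⋈[d=b] π[b](R)) → 7
  π[d]((π[d](R) ⋈[d=b] π[b](R))) → 7
  R → 6
  ρ[e/d](R) → 6
  (π[d]((π[d](R) ⋈[d=b] π[b](R))) ⋈[d=e] ρ[e/d](R)) → 11

|E| = 11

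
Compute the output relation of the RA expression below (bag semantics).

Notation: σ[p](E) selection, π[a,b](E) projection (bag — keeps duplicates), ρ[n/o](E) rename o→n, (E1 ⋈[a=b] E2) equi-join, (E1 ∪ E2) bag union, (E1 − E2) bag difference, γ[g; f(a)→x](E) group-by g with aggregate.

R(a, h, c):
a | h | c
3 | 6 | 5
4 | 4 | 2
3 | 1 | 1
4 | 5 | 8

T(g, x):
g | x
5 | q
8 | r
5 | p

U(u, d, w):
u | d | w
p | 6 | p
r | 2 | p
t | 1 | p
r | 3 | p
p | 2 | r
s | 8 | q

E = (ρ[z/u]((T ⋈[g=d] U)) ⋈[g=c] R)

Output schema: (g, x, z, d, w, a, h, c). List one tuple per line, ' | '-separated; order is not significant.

Stepwise |·|:
  T → 3
  U → 6
  (T ⋈[g=d] U) → 1
  ρ[z/u]((T ⋈[g=d] U)) → 1
  R → 4
  (ρ[z/u]((T ⋈[g=d] U)) ⋈[g=c] R) → 1

== RESULT ==
g | x | z | d | w | a | h | c
8 | r | s | 8 | q | 4 | 5 | 8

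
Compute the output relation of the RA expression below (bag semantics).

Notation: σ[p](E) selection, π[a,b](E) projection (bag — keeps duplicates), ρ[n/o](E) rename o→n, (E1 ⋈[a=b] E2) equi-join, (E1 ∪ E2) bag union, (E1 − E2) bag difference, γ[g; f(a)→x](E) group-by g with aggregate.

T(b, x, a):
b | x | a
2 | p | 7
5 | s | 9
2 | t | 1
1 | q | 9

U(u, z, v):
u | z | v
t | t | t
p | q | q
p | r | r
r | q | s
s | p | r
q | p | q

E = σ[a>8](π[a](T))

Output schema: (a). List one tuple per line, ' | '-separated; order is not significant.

Row counts bottom-up:
  T → 4
  π[a](T) → 4
  σ[a>8](π[a](T)) → 2

== RESULT ==
a
9
9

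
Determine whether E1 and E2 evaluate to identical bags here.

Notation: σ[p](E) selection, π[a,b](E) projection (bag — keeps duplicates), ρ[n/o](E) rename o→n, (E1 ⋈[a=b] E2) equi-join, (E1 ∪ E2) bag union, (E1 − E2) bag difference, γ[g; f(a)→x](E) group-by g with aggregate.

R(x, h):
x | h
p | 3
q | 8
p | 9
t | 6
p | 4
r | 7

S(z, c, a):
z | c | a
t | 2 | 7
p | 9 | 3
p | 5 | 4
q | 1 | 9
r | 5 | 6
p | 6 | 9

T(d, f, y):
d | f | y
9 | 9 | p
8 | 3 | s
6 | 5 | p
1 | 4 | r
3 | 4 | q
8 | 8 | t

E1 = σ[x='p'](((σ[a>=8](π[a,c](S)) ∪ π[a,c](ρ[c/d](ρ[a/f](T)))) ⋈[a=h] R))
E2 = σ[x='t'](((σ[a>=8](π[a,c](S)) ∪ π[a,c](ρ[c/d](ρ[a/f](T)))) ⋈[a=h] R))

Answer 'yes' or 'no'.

E1 stepwise |·|:
  S → 6
  π[a,c](S) → 6
  σ[a>=8](π[a,c](S)) → 2
  T → 6
  ρ[a/f](T) → 6
  ρ[c/d](ρ[a/f](T)) → 6
  π[a,c](ρ[c/d](ρ[a/f](T))) → 6
  (σ[a>=8](π[a,c](S)) ∪ π[a,c](ρ[c/d](ρ[a/f](T)))) → 8
  R → 6
  ((σ[a>=8](π[a,c](S)) ∪ π[a,c](ρ[c/d](ρ[a/f](T)))) ⋈[a=h] R) → 7
  σ[x='p'](((σ[a>=8](π[a,c](S)) ∪ π[a,c](ρ[c/d](ρ[a/f](T)))) ⋈[a=h] R)) → 6
E2 stepwise |·|:
  S → 6
  π[a,c](S) → 6
  σ[a>=8](π[a,c](S)) → 2
  T → 6
  ρ[a/f](T) → 6
  ρ[c/d](ρ[a/f](T)) → 6
  π[a,c](ρ[c/d](ρ[a/f](T))) → 6
  (σ[a>=8](π[a,c](S)) ∪ π[a,c](ρ[c/d](ρ[a/f](T)))) → 8
  R → 6
  ((σ[a>=8](π[a,c](S)) ∪ π[a,c](ρ[c/d](ρ[a/f](T)))) ⋈[a=h] R) → 7
  σ[x='t'](((σ[a>=8](π[a,c](S)) ∪ π[a,c](ρ[c/d](ρ[a/f](T)))) ⋈[a=h] R)) → 0

E1 result:
a | c | x | h
3 | 8 | p | 3
4 | 1 | p | 4
4 | 3 | p | 4
9 | 1 | p | 9
9 | 6 | p | 9
9 | 9 | p | 9
E2 result:
a | c | x | h
(0 rows)
Witness: (4, 3, 'p', 4) appears 1× in E1 but 0× in E2.

no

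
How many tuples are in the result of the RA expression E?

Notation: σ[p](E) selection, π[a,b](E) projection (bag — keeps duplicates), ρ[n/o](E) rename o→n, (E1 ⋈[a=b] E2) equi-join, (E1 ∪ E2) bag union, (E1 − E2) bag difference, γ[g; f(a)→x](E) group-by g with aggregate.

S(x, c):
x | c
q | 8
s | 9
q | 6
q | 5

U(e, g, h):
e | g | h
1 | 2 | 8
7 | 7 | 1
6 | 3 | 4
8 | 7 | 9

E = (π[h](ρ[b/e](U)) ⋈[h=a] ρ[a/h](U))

Per-node cardinality:
  U → 4
  ρ[b/e](U) → 4
  π[h](ρ[b/e](U)) → 4
  U → 4
  ρ[a/h](U) → 4
  (π[h](ρ[b/e](U)) ⋈[h=a] ρ[a/h](U)) → 4

|E| = 4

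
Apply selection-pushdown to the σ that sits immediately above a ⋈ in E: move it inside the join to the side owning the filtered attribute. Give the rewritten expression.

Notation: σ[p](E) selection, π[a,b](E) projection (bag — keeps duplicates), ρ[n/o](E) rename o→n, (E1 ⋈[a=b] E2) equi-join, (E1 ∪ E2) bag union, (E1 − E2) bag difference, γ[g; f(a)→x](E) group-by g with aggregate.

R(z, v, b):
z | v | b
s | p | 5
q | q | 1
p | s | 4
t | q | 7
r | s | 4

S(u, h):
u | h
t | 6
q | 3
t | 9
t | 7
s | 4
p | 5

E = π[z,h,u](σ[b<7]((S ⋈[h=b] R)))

σ filters on b, owned by the right side.
E' = π[z,h,u]((S ⋈[h=b] σ[b<7](R)))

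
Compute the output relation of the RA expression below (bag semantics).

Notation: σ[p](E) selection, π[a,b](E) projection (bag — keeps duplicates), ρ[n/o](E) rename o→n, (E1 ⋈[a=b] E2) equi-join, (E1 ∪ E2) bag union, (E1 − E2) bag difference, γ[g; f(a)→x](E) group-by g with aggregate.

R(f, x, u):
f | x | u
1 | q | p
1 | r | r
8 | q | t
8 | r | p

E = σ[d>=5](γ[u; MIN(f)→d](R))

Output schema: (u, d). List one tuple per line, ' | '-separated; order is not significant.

Stepwise |·|:
  R → 4
  γ[u; MIN(f)→d](R) → 3
  σ[d>=5](γ[u; MIN(f)→d](R)) → 1

== RESULT ==
u | d
t | 8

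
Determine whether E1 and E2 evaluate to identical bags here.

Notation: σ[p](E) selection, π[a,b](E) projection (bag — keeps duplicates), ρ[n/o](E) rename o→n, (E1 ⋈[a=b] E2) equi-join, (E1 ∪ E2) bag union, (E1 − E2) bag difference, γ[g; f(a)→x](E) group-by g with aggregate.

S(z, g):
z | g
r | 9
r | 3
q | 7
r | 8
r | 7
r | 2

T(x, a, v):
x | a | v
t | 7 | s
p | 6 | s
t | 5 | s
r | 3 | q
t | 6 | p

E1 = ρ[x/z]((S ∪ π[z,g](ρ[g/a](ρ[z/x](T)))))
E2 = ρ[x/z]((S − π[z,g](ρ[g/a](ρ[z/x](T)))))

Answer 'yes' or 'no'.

E1 stepwise |·|:
  S → 6
  T → 5
  ρ[z/x](T) → 5
  ρ[g/a](ρ[z/x](T)) → 5
  π[z,g](ρ[g/a](ρ[z/x](T))) → 5
  (S ∪ π[z,g](ρ[g/a](ρ[z/x](T)))) → 11
  ρ[x/z]((S ∪ π[z,g](ρ[g/a](ρ[z/x](T))))) → 11
E2 stepwise |·|:
  S → 6
  T → 5
  ρ[z/x](T) → 5
  ρ[g/a](ρ[z/x](T)) → 5
  π[z,g](ρ[g/a](ρ[z/x](T))) → 5
  (S − π[z,g](ρ[g/a](ρ[z/x](T)))) → 5
  ρ[x/z]((S − π[z,g](ρ[g/a](ρ[z/x](T))))) → 5

E1 result:
x | g
p | 6
q | 7
r | 2
r | 3
r | 3
r | 7
r | 8
r | 9
t | 5
t | 6
t | 7
E2 result:
x | g
q | 7
r | 2
r | 7
r | 8
r | 9
Witness: ('p', 6) appears 1× in E1 but 0× in E2.

no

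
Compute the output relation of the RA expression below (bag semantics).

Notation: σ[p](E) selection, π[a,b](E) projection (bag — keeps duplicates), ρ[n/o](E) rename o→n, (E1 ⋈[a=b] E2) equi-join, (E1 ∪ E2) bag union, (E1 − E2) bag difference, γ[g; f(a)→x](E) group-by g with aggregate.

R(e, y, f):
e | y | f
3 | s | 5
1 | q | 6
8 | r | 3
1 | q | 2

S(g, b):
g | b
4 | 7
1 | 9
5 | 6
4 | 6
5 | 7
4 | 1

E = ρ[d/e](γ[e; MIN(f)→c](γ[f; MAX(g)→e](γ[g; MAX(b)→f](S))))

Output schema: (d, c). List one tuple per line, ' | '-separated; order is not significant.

Subexpression sizes:
  S → 6
  γ[g; MAX(b)→f](S) → 3
  γ[f; MAX(g)→e](γ[g; MAX(b)→f](S)) → 2
  γ[e; MIN(f)→c](γ[f; MAX(g)→e](γ[g; MAX(b)→f](S))) → 2
  ρ[d/e](γ[e; MIN(f)→c](γ[f; MAX(g)→e](γ[g; MAX(b)→f](S)))) → 2

== RESULT ==
d | c
1 | 9
5 | 7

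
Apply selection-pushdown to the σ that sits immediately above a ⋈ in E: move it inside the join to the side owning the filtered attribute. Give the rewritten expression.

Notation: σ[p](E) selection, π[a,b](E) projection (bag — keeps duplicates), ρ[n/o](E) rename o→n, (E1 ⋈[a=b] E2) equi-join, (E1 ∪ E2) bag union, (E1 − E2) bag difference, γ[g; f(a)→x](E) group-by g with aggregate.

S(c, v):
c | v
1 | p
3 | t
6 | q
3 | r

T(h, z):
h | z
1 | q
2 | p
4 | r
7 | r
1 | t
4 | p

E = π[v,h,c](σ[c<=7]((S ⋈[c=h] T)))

σ filters on c, owned by the left side.
E' = π[v,h,c]((σ[c<=7](S) ⋈[c=h] T))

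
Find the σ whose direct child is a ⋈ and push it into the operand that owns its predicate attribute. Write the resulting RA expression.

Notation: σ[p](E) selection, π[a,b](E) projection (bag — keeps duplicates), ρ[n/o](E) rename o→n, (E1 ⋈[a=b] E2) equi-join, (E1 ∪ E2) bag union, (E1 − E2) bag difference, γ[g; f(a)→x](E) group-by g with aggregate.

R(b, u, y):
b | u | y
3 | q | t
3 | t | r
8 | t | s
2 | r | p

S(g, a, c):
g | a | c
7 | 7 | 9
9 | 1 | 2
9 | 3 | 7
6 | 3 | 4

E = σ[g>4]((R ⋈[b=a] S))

σ filters on g, owned by the right side.
E' = (R ⋈[b=a] σ[g>4](S))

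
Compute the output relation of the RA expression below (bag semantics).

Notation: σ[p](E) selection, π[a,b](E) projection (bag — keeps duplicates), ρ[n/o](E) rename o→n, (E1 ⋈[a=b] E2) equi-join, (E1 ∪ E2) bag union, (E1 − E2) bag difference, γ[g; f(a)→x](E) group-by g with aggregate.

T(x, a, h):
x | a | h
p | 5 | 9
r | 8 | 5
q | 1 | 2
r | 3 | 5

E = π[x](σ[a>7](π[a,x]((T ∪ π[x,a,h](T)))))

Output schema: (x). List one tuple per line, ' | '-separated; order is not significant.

Row counts bottom-up:
  T → 4
  T → 4
  π[x,a,h](T) → 4
  (T ∪ π[x,a,h](T)) → 8
  π[a,x]((T ∪ π[x,a,h](T))) → 8
  σ[a>7](π[a,x]((T ∪ π[x,a,h](T)))) → 2
  π[x](σ[a>7](π[a,x]((T ∪ π[x,a,h](T))))) → 2

== RESULT ==
x
r
r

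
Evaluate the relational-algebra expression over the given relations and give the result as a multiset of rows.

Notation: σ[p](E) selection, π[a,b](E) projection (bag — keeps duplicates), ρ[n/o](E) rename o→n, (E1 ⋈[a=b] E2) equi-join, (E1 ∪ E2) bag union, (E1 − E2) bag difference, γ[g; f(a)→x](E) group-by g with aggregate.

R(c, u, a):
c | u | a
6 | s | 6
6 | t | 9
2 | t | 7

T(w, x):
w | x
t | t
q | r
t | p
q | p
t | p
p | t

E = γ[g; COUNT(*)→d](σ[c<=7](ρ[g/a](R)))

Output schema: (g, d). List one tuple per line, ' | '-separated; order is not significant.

Row counts bottom-up:
  R → 3
  ρ[g/a](R) → 3
  σ[c<=7](ρ[g/a](R)) → 3
  γ[g; COUNT(*)→d](σ[c<=7](ρ[g/a](R))) → 3

== RESULT ==
g | d
6 | 1
7 | 1
9 | 1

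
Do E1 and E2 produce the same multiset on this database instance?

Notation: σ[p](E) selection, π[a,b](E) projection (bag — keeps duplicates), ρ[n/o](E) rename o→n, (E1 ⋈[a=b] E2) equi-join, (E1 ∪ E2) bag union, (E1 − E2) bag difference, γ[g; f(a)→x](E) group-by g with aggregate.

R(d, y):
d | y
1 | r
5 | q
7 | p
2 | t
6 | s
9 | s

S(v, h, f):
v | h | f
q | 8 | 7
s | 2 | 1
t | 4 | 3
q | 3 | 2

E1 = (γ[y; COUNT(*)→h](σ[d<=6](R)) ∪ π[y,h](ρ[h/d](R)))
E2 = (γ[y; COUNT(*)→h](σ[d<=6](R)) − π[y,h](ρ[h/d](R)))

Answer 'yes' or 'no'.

E1 subexpression sizes:
  R → 6
  σ[d<=6](R) → 4
  γ[y; COUNT(*)→h](σ[d<=6](R)) → 4
  R → 6
  ρ[h/d](R) → 6
  π[y,h](ρ[h/d](R)) → 6
  (γ[y; COUNT(*)→h](σ[d<=6](R)) ∪ π[y,h](ρ[h/d](R))) → 10
E2 subexpression sizes:
  R → 6
  σ[d<=6](R) → 4
  γ[y; COUNT(*)→h](σ[d<=6](R)) → 4
  R → 6
  ρ[h/d](R) → 6
  π[y,h](ρ[h/d](R)) → 6
  (γ[y; COUNT(*)→h](σ[d<=6](R)) − π[y,h](ρ[h/d](R))) → 3

E1 result:
y | h
p | 7
q | 1
q | 5
r | 1
r | 1
s | 1
s | 6
s | 9
t | 1
t | 2
E2 result:
y | h
q | 1
s | 1
t | 1
Witness: ('r', 1) appears 2× in E1 but 0× in E2.

no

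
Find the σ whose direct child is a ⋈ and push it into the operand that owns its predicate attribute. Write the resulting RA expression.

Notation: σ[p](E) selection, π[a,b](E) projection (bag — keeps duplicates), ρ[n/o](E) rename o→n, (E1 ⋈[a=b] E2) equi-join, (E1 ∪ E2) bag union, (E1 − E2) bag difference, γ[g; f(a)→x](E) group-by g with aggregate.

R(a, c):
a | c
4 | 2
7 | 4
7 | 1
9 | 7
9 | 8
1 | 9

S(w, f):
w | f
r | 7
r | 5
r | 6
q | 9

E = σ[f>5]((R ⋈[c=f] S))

σ filters on f, owned by the right side.
E' = (R ⋈[c=f] σ[f>5](S))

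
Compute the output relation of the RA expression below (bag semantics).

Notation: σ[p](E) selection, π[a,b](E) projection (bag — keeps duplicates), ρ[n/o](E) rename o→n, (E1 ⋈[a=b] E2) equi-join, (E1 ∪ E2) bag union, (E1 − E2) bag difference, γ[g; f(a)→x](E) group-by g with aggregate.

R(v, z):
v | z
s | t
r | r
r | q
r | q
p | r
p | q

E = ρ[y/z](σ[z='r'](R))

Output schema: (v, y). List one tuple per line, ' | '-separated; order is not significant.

Stepwise |·|:
  R → 6
  σ[z='r'](R) → 2
  ρ[y/z](σ[z='r'](R)) → 2

== RESULT ==
v | y
p | r
r | r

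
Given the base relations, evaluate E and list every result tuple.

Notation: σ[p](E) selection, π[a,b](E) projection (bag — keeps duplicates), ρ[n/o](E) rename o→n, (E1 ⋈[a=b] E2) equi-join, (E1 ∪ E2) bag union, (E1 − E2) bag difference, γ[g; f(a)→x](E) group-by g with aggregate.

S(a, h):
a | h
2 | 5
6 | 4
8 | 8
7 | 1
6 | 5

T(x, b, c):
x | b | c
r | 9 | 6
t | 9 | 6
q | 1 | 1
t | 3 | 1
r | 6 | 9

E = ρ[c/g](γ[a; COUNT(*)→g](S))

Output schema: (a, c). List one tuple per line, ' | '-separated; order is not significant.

Subexpression sizes:
  S → 5
  γ[a; COUNT(*)→g](S) → 4
  ρ[c/g](γ[a; COUNT(*)→g](S)) → 4

== RESULT ==
a | c
2 | 1
6 | 2
7 | 1
8 | 1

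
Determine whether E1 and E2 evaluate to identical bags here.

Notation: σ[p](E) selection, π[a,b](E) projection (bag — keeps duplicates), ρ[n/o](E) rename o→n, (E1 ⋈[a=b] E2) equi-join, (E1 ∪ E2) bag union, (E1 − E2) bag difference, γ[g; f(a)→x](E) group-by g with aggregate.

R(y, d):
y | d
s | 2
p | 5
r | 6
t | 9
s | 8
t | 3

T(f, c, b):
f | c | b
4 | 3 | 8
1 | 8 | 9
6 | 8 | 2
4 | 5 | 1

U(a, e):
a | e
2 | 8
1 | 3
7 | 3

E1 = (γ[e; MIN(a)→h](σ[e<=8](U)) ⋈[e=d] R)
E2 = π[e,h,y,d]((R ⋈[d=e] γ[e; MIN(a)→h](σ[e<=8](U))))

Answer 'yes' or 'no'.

E1 per-node cardinality:
  U → 3
  σ[e<=8](U) → 3
  γ[e; MIN(a)→h](σ[e<=8](U)) → 2
  R → 6
  (γ[e; MIN(a)→h](σ[e<=8](U)) ⋈[e=d] R) → 2
E2 per-node cardinality:
  R → 6
  U → 3
  σ[e<=8](U) → 3
  γ[e; MIN(a)→h](σ[e<=8](U)) → 2
  (R ⋈[d=e] γ[e; MIN(a)→h](σ[e<=8](U))) → 2
  π[e,h,y,d]((R ⋈[d=e] γ[e; MIN(a)→h](σ[e<=8](U)))) → 2

E1 and E2 produce the same multiset:
e | h | y | d
3 | 1 | t | 3
8 | 2 | s | 8

yes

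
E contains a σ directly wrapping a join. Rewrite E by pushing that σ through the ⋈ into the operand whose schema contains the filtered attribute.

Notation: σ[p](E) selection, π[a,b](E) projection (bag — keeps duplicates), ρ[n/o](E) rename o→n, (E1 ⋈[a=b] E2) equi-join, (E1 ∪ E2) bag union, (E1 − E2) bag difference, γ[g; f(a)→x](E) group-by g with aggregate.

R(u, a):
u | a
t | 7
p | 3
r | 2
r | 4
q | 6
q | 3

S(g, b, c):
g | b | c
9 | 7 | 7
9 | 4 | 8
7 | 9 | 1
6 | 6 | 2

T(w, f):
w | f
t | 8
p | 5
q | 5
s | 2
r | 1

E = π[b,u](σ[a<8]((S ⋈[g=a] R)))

σ filters on a, owned by the right side.
E' = π[b,u]((S ⋈[g=a] σ[a<8](R)))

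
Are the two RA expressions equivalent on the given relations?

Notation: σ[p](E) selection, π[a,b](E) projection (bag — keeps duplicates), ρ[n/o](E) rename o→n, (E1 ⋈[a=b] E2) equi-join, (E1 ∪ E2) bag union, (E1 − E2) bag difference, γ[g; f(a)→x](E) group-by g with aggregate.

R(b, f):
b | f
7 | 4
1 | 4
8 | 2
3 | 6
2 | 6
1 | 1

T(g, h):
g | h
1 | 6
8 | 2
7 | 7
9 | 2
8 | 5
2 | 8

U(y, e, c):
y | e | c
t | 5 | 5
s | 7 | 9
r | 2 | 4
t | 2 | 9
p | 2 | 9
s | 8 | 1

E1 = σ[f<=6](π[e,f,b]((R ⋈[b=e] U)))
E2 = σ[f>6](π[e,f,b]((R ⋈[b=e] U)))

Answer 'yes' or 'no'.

E1 subexpression sizes:
  R → 6
  U → 6
  (R ⋈[b=e] U) → 5
  π[e,f,b]((R ⋈[b=e] U)) → 5
  σ[f<=6](π[e,f,b]((R ⋈[b=e] U))) → 5
E2 subexpression sizes:
  R → 6
  U → 6
  (R ⋈[b=e] U) → 5
  π[e,f,b]((R ⋈[b=e] U)) → 5
  σ[f>6](π[e,f,b]((R ⋈[b=e] U))) → 0

E1 result:
e | f | b
2 | 6 | 2
2 | 6 | 2
2 | 6 | 2
7 | 4 | 7
8 | 2 | 8
E2 result:
e | f | b
(0 rows)
Witness: (8, 2, 8) appears 1× in E1 but 0× in E2.

no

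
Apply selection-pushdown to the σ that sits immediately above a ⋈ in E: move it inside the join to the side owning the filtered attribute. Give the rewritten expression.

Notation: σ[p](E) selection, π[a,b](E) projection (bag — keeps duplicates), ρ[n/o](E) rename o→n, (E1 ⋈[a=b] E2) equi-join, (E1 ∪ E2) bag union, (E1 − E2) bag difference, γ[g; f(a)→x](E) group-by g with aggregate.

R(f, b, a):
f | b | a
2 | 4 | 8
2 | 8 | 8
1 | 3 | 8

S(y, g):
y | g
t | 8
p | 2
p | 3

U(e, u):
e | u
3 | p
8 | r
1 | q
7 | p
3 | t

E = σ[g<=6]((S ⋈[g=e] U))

σ filters on g, owned by the left side.
E' = (σ[g<=6](S) ⋈[g=e] U)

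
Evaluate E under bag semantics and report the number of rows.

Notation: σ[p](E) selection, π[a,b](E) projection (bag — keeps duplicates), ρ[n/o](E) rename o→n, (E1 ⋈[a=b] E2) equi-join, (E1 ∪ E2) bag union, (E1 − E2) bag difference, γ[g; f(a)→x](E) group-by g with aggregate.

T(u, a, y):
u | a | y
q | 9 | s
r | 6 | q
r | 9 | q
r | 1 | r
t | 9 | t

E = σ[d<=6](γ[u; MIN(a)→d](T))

Row counts bottom-up:
  T → 5
  γ[u; MIN(a)→d](T) → 3
  σ[d<=6](γ[u; MIN(a)→d](T)) → 1

|E| = 1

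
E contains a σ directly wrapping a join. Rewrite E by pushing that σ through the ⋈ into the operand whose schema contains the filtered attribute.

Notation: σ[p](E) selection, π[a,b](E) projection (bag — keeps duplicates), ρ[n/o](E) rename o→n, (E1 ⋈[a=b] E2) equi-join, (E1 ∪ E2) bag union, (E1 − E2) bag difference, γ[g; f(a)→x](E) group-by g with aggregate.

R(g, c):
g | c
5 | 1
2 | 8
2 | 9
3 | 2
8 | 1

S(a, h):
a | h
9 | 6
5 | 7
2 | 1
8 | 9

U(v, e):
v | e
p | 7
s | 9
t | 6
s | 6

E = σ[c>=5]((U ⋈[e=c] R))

σ filters on c, owned by the right side.
E' = (U ⋈[e=c] σ[c>=5](R))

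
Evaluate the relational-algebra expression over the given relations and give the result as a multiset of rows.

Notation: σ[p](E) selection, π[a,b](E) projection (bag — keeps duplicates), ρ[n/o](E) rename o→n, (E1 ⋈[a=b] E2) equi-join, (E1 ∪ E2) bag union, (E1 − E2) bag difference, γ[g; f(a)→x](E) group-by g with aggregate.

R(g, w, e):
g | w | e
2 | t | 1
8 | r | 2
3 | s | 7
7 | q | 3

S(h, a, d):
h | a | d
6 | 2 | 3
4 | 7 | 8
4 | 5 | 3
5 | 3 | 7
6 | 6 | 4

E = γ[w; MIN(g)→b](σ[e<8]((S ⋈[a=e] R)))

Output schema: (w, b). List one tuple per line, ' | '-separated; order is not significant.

Stepwise |·|:
  S → 5
  R → 4
  (S ⋈[a=e] R) → 3
  σ[e<8]((S ⋈[a=e] R)) → 3
  γ[w; MIN(g)→b](σ[e<8]((S ⋈[a=e] R))) → 3

== RESULT ==
w | b
q | 7
r | 8
s | 3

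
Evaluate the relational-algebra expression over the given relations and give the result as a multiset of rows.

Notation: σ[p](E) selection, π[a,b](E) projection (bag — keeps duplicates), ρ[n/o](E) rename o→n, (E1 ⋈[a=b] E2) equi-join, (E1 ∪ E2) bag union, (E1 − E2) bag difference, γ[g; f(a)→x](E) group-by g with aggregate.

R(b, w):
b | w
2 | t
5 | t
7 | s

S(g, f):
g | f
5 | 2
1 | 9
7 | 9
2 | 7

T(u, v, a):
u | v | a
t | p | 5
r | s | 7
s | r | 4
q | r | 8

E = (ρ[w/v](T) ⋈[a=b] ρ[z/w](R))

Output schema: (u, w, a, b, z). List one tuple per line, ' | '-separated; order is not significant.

Stepwise |·|:
  T → 4
  ρ[w/v](T) → 4
  R → 3
  ρ[z/w](R) → 3
  (ρ[w/v](T) ⋈[a=b] ρ[z/w](R)) → 2

== RESULT ==
u | w | a | b | z
r | s | 7 | 7 | s
t | p | 5 | 5 | t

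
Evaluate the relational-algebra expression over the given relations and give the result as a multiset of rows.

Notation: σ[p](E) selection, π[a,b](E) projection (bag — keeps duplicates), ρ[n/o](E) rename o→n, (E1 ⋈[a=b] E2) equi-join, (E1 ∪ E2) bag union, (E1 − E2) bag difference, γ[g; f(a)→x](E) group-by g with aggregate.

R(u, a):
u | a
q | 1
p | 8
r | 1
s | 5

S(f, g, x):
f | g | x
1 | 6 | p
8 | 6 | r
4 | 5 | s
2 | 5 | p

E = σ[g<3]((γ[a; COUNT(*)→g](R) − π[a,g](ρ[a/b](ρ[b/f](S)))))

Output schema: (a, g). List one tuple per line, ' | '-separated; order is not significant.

Subexpression sizes:
  R → 4
  γ[a; COUNT(*)→g](R) → 3
  S → 4
  ρ[b/f](S) → 4
  ρ[a/b](ρ[b/f](S)) → 4
  π[a,g](ρ[a/b](ρ[b/f](S))) → 4
  (γ[a; COUNT(*)→g](R) − π[a,g](ρ[a/b](ρ[b/f](S)))) → 3
  σ[g<3]((γ[a; COUNT(*)→g](R) − π[a,g](ρ[a/b](ρ[b/f](S))))) → 3

== RESULT ==
a | g
1 | 2
5 | 1
8 | 1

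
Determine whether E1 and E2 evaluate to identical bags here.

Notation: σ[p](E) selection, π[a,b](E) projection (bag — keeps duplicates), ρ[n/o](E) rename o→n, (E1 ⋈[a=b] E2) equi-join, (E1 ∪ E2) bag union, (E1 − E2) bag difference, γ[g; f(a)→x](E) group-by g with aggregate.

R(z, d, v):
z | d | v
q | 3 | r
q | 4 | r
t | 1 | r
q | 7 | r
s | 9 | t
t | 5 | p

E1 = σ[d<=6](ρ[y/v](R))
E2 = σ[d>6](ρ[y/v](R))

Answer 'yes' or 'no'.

E1 stepwise |·|:
  R → 6
  ρ[y/v](R) → 6
  σ[d<=6](ρ[y/v](R)) → 4
E2 stepwise |·|:
  R → 6
  ρ[y/v](R) → 6
  σ[d>6](ρ[y/v](R)) → 2

E1 result:
z | d | y
q | 3 | r
q | 4 | r
t | 1 | r
t | 5 | p
E2 result:
z | d | y
q | 7 | r
s | 9 | t
Witness: ('q', 7, 'r') appears 0× in E1 but 1× in E2.

no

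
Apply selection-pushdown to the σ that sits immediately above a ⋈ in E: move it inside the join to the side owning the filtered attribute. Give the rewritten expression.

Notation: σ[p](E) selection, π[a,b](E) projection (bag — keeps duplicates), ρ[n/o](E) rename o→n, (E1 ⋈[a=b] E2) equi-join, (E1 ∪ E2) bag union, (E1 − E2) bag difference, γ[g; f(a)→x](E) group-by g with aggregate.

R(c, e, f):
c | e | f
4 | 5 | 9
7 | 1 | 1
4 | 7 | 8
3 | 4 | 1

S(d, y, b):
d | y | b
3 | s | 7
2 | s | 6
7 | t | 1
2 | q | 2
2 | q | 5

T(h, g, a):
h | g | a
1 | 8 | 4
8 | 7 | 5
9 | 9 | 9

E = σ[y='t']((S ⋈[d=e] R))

σ filters on y, owned by the left side.
E' = (σ[y='t'](S) ⋈[d=e] R)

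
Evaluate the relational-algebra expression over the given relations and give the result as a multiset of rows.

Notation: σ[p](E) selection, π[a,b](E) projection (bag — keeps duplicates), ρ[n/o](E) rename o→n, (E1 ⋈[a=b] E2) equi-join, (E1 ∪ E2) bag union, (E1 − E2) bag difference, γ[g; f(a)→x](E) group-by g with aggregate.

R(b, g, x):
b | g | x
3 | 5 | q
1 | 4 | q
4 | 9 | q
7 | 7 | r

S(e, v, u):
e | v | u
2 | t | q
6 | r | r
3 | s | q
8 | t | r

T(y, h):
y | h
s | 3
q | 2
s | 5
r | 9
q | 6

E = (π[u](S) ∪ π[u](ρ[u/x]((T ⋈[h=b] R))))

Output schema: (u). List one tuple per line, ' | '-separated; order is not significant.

Stepwise |·|:
  S → 4
  π[u](S) → 4
  T → 5
  R → 4
  (T ⋈[h=b] R) → 1
  ρ[u/x]((T ⋈[h=b] R)) → 1
  π[u](ρ[u/x]((T ⋈[h=b] R))) → 1
  (π[u](S) ∪ π[u](ρ[u/x]((T ⋈[h=b] R)))) → 5

== RESULT ==
u
q
q
q
r
r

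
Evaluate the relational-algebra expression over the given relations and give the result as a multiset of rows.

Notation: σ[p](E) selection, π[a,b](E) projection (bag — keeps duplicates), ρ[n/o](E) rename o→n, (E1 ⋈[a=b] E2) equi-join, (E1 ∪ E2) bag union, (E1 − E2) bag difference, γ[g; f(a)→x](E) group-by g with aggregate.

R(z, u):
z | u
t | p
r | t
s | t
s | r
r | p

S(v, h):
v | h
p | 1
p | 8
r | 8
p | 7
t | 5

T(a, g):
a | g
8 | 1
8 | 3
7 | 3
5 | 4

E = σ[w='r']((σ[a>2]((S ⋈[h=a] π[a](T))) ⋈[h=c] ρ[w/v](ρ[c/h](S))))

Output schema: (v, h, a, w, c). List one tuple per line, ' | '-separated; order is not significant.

Row counts bottom-up:
  S → 5
  T → 4
  π[a](T) → 4
  (S ⋈[h=a] π[a](T)) → 6
  σ[a>2]((S ⋈[h=a] π[a](T))) → 6
  S → 5
  ρ[c/h](S) → 5
  ρ[w/v](ρ[c/h](S)) → 5
  (σ[a>2]((S ⋈[h=a] π[a](T))) ⋈[h=c] ρ[w/v](ρ[c/h](S))) → 10
  σ[w='r']((σ[a>2]((S ⋈[h=a] π[a](T))) ⋈[h=c] ρ[w/v](ρ[c/h](S)))) → 4

== RESULT ==
v | h | a | w | c
p | 8 | 8 | r | 8
p | 8 | 8 | r | 8
r | 8 | 8 | r | 8
r | 8 | 8 | r | 8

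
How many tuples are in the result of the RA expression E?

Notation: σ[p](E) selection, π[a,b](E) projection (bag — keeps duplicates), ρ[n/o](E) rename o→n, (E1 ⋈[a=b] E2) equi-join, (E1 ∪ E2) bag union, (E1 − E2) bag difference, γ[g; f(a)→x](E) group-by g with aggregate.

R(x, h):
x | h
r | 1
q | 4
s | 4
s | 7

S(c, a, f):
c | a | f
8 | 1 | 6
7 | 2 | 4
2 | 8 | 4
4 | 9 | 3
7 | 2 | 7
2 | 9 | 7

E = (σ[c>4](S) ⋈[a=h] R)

Row counts bottom-up:
  S → 6
  σ[c>4](S) → 3
  R → 4
  (σ[c>4](S) ⋈[a=h] R) → 1

|E| = 1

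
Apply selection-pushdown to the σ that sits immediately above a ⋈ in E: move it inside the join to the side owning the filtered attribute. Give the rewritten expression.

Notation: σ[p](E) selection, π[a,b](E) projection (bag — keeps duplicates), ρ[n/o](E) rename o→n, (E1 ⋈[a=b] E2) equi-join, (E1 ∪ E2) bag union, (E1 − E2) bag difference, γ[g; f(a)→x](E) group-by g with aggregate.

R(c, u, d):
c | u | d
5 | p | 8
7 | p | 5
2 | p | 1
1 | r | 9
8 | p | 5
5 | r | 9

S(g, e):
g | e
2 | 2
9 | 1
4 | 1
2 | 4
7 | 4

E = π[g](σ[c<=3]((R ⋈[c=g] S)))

σ filters on c, owned by the left side.
E' = π[g]((σ[c<=3](R) ⋈[c=g] S))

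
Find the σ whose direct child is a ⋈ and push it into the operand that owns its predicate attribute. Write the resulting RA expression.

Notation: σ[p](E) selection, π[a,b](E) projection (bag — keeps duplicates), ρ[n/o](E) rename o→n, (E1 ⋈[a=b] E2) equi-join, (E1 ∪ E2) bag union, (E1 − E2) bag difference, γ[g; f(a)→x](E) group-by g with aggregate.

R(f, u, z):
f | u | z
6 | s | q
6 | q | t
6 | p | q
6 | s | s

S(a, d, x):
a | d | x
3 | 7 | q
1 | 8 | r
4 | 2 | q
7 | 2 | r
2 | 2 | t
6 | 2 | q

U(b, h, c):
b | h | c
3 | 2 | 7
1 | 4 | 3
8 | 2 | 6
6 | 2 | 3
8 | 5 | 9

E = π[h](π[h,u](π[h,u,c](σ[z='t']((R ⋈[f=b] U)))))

σ filters on z, owned by the left side.
E' = π[h](π[h,u](π[h,u,c]((σ[z='t'](R) ⋈[f=b] U))))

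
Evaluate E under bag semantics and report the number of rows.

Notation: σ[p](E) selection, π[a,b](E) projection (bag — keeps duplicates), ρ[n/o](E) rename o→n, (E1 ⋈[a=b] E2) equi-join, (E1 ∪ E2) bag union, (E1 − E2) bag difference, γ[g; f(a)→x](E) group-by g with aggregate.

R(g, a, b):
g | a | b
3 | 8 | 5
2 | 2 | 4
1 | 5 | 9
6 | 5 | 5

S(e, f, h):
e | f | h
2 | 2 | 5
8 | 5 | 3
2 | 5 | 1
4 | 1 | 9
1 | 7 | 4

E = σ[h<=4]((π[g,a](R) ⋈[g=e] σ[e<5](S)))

Subexpression sizes:
  R → 4
  π[g,a](R) → 4
  S → 5
  σ[e<5](S) → 4
  (π[g,a](R) ⋈[g=e] σ[e<5](S)) → 3
  σ[h<=4]((π[g,a](R) ⋈[g=e] σ[e<5](S))) → 2

|E| = 2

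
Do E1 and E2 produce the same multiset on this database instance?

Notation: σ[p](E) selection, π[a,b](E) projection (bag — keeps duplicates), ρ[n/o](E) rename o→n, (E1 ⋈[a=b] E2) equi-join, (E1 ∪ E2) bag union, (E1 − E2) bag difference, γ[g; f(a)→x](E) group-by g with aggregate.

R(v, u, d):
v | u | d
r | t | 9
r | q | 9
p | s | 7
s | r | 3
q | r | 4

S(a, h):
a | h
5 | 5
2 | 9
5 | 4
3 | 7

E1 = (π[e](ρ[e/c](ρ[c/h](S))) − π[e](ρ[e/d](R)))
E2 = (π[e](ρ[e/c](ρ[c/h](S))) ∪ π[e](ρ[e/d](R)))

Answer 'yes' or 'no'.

E1 stepwise |·|:
  S → 4
  ρ[c/h](S) → 4
  ρ[e/c](ρ[c/h](S)) → 4
  π[e](ρ[e/c](ρ[c/h](S))) → 4
  R → 5
  ρ[e/d](R) → 5
  π[e](ρ[e/d](R)) → 5
  (π[e](ρ[e/c](ρ[c/h](S))) − π[e](ρ[e/d](R))) → 1
E2 stepwise |·|:
  S → 4
  ρ[c/h](S) → 4
  ρ[e/c](ρ[c/h](S)) → 4
  π[e](ρ[e/c](ρ[c/h](S))) → 4
  R → 5
  ρ[e/d](R) → 5
  π[e](ρ[e/d](R)) → 5
  (π[e](ρ[e/c](ρ[c/h](S))) ∪ π[e](ρ[e/d](R))) → 9

E1 result:
e
5
E2 result:
e
3
4
4
5
7
7
9
9
9
Witness: (7,) appears 0× in E1 but 2× in E2.

no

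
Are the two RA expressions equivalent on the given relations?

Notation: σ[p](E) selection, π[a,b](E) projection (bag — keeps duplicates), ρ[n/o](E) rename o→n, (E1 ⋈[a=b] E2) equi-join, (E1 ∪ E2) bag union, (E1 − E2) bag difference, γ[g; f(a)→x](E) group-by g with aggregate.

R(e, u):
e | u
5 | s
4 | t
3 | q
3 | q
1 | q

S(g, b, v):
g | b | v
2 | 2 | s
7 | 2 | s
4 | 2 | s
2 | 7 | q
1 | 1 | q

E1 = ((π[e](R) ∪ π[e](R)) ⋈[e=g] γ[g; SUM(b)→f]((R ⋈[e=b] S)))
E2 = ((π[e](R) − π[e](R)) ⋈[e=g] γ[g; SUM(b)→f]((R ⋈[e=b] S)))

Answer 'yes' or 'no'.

E1 subexpression sizes:
  R → 5
  π[e](R) → 5
  R → 5
  π[e](R) → 5
  (π[e](R) ∪ π[e](R)) → 10
  R → 5
  S → 5
  (R ⋈[e=b] S) → 1
  γ[g; SUM(b)→f]((R ⋈[e=b] S)) → 1
  ((π[e](R) ∪ π[e](R)) ⋈[e=g] γ[g; SUM(b)→f]((R ⋈[e=b] S))) → 2
E2 subexpression sizes:
  R → 5
  π[e](R) → 5
  R → 5
  π[e](R) → 5
  (π[e](R) − π[e](R)) → 0
  R → 5
  S → 5
  (R ⋈[e=b] S) → 1
  γ[g; SUM(b)→f]((R ⋈[e=b] S)) → 1
  ((π[e](R) − π[e](R)) ⋈[e=g] γ[g; SUM(b)→f]((R ⋈[e=b] S))) → 0

E1 result:
e | g | f
1 | 1 | 1
1 | 1 | 1
E2 result:
e | g | f
(0 rows)
Witness: (1, 1, 1) appears 2× in E1 but 0× in E2.

no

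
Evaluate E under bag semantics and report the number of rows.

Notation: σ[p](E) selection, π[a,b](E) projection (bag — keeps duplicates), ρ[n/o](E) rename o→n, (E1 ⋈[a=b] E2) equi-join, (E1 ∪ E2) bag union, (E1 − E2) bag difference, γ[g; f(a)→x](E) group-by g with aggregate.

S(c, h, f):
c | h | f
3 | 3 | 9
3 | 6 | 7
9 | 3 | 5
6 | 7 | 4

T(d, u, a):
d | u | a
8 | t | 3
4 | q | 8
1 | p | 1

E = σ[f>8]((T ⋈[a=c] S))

Stepwise |·|:
  T → 3
  S → 4
  (T ⋈[a=c] S) → 2
  σ[f>8]((T ⋈[a=c] S)) → 1

|E| = 1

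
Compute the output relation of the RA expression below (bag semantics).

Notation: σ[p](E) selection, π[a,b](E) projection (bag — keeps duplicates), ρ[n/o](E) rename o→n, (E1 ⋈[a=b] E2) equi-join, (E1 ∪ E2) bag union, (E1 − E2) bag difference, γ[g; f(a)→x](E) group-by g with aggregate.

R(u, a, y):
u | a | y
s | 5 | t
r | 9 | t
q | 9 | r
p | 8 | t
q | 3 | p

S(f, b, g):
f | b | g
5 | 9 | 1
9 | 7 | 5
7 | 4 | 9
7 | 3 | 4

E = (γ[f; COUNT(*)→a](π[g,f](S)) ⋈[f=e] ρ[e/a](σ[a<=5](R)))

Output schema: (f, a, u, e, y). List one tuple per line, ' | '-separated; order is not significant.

Per-node cardinality:
  S → 4
  π[g,f](S) → 4
  γ[f; COUNT(*)→a](π[g,f](S)) → 3
  R → 5
  σ[a<=5](R) → 2
  ρ[e/a](σ[a<=5](R)) → 2
  (γ[f; COUNT(*)→a](π[g,f](S)) ⋈[f=e] ρ[e/a](σ[a<=5](R))) → 1

== RESULT ==
f | a | u | e | y
5 | 1 | s | 5 | t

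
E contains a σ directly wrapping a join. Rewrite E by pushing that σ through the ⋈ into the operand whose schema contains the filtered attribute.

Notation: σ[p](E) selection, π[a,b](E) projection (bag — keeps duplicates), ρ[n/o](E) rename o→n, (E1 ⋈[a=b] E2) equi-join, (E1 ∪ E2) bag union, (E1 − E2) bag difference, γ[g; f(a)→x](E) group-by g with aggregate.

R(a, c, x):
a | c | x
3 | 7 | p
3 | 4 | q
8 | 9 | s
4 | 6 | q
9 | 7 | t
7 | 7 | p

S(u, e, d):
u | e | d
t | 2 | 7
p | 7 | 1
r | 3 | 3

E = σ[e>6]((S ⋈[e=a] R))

σ filters on e, owned by the left side.
E' = (σ[e>6](S) ⋈[e=a] R)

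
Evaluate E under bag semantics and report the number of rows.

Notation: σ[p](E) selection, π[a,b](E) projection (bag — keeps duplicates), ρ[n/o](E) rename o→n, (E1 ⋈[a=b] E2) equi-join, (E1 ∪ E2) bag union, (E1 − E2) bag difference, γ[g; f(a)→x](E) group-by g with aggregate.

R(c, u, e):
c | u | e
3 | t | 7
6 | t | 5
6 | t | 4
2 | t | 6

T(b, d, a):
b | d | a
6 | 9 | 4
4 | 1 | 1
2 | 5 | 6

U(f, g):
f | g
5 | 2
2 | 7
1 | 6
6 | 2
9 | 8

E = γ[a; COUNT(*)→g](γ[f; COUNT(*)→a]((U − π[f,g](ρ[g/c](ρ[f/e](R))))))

Stepwise |·|:
  U → 5
  R → 4
  ρ[f/e](R) → 4
  ρ[g/c](ρ[f/e](R)) → 4
  π[f,g](ρ[g/c](ρ[f/e](R))) → 4
  (U − π[f,g](ρ[g/c](ρ[f/e](R)))) → 4
  γ[f; COUNT(*)→a]((U − π[f,g](ρ[g/c](ρ[f/e](R))))) → 4
  γ[a; COUNT(*)→g](γ[f; COUNT(*)→a]((U − π[f,g](ρ[g/c](ρ[f/e](R)))))) → 1

|E| = 1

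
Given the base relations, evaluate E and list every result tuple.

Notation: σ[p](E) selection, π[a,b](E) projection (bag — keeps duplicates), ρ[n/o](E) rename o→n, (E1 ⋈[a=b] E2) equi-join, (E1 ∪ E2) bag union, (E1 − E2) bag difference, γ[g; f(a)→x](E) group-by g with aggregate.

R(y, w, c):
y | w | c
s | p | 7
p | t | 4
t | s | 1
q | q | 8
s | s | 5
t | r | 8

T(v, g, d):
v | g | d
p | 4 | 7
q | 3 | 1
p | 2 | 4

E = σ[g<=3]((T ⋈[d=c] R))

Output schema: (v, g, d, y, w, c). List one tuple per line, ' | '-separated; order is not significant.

Per-node cardinality:
  T → 3
  R → 6
  (T ⋈[d=c] R) → 3
  σ[g<=3]((T ⋈[d=c] R)) → 2

== RESULT ==
v | g | d | y | w | c
p | 2 | 4 | p | t | 4
q | 3 | 1 | t | s | 1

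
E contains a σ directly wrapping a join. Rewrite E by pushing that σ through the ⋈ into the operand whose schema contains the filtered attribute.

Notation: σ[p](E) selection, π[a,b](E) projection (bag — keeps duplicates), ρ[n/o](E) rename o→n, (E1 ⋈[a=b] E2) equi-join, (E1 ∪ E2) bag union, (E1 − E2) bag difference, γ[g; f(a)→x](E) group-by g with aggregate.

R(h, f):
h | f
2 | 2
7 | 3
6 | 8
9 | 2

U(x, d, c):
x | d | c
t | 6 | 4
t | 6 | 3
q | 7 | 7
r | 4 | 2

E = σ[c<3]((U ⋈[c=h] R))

σ filters on c, owned by the left side.
E' = (σ[c<3](U) ⋈[c=h] R)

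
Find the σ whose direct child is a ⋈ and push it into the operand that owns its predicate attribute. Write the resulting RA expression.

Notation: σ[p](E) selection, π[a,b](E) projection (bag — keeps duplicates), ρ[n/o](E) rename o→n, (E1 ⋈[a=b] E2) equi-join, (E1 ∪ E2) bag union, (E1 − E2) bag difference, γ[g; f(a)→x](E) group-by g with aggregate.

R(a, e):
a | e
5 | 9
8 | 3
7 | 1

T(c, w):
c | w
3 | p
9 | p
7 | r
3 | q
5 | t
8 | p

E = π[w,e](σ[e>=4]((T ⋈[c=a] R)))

σ filters on e, owned by the right side.
E' = π[w,e]((T ⋈[c=a] σ[e>=4](R)))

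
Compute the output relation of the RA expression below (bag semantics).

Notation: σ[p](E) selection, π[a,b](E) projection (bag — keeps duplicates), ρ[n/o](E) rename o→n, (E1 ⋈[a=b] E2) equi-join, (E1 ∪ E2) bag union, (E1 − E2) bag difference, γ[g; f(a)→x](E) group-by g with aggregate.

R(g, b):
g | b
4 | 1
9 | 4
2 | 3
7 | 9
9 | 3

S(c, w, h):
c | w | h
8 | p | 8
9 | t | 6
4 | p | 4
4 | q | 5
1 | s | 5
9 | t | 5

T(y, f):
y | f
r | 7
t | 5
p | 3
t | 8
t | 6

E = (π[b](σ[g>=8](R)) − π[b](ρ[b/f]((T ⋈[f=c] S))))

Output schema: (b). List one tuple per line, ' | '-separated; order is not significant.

Per-node cardinality:
  R → 5
  σ[g>=8](R) → 2
  π[b](σ[g>=8](R)) → 2
  T → 5
  S → 6
  (T ⋈[f=c] S) → 1
  ρ[b/f]((T ⋈[f=c] S)) → 1
  π[b](ρ[b/f]((T ⋈[f=c] S))) → 1
  (π[b](σ[g>=8](R)) − π[b](ρ[b/f]((T ⋈[f=c] S)))) → 2

== RESULT ==
b
3
4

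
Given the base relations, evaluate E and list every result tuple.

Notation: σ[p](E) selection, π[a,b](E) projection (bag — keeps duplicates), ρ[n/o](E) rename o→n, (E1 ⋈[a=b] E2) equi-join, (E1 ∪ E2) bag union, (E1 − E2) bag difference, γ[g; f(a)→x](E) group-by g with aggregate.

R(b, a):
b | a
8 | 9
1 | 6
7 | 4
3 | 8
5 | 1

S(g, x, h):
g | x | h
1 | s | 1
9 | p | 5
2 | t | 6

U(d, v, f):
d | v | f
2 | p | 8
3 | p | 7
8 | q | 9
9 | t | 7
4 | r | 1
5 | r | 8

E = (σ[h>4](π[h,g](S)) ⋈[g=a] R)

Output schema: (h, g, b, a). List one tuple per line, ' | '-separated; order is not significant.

Row counts bottom-up:
  S → 3
  π[h,g](S) → 3
  σ[h>4](π[h,g](S)) → 2
  R → 5
  (σ[h>4](π[h,g](S)) ⋈[g=a] R) → 1

== RESULT ==
h | g | b | a
5 | 9 | 8 | 9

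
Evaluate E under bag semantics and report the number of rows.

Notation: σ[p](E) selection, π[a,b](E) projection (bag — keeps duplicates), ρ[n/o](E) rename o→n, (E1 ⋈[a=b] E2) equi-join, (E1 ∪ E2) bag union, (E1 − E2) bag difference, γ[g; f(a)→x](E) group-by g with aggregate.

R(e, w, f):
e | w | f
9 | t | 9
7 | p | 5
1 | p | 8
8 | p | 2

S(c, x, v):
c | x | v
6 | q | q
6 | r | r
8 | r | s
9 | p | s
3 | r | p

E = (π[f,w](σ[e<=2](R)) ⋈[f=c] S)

Subexpression sizes:
  R → 4
  σ[e<=2](R) → 1
  π[f,w](σ[e<=2](R)) → 1
  S → 5
  (π[f,w](σ[e<=2](R)) ⋈[f=c] S) → 1

|E| = 1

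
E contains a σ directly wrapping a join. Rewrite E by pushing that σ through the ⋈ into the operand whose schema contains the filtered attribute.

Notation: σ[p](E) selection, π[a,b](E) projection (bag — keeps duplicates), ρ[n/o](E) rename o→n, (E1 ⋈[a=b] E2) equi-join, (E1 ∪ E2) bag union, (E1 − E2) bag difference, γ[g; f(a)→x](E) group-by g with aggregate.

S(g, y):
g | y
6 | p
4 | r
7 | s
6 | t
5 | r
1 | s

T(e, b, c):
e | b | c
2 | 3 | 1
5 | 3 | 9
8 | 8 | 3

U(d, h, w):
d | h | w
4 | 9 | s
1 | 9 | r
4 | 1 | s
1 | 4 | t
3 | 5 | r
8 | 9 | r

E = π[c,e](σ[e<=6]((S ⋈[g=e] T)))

σ filters on e, owned by the right side.
E' = π[c,e]((S ⋈[g=e] σ[e<=6](T)))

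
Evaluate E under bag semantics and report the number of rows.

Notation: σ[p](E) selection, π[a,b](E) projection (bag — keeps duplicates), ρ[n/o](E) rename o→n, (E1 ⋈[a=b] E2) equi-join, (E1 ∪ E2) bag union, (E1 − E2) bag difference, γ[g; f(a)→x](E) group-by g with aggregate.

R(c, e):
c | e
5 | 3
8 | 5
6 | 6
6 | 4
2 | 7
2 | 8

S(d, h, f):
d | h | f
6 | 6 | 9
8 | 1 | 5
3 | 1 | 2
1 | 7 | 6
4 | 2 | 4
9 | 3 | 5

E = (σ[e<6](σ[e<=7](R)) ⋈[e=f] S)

Row counts bottom-up:
  R → 6
  σ[e<=7](R) → 5
  σ[e<6](σ[e<=7](R)) → 3
  S → 6
  (σ[e<6](σ[e<=7](R)) ⋈[e=f] S) → 3

|E| = 3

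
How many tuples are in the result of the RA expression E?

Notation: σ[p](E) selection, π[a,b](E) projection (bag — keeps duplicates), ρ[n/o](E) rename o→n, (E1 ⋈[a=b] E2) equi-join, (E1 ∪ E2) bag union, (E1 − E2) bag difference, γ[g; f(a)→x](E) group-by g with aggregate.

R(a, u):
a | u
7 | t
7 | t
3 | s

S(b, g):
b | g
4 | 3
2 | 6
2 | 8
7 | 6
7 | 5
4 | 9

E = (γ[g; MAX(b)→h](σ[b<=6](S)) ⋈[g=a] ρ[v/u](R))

Subexpression sizes:
  S → 6
  σ[b<=6](S) → 4
  γ[g; MAX(b)→h](σ[b<=6](S)) → 4
  R → 3
  ρ[v/u](R) → 3
  (γ[g; MAX(b)→h](σ[b<=6](S)) ⋈[g=a] ρ[v/u](R)) → 1

|E| = 1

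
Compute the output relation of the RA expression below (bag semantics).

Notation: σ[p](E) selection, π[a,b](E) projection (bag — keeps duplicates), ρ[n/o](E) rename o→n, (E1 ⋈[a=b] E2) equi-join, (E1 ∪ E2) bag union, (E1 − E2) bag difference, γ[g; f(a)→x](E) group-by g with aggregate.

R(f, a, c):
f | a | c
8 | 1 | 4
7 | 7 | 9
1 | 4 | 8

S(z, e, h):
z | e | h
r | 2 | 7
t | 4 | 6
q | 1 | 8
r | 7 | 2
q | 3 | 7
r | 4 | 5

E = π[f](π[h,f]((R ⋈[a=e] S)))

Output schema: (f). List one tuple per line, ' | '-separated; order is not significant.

Per-node cardinality:
  R → 3
  S → 6
  (R ⋈[a=e] S) → 4
  π[h,f]((R ⋈[a=e] S)) → 4
  π[f](π[h,f]((R ⋈[a=e] S))) → 4

== RESULT ==
f
1
1
7
8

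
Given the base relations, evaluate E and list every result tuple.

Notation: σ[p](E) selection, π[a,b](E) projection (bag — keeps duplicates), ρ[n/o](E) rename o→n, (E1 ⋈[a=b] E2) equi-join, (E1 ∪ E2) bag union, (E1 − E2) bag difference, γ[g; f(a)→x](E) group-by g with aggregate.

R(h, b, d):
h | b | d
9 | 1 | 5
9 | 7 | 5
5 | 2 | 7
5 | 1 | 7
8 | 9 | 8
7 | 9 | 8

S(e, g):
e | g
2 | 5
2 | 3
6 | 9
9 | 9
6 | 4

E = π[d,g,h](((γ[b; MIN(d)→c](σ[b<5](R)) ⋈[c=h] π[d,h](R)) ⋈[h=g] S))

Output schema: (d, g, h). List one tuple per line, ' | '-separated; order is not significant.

Subexpression sizes:
  R → 6
  σ[b<5](R) → 3
  γ[b; MIN(d)→c](σ[b<5](R)) → 2
  R → 6
  π[d,h](R) → 6
  (γ[b; MIN(d)→c](σ[b<5](R)) ⋈[c=h] π[d,h](R)) → 3
  S → 5
  ((γ[b; MIN(d)→c](σ[b<5](R)) ⋈[c=h] π[d,h](R)) ⋈[h=g] S) → 2
  π[d,g,h](((γ[b; MIN(d)→c](σ[b<5](R)) ⋈[c=h] π[d,h](R)) ⋈[h=g] S)) → 2

== RESULT ==
d | g | h
7 | 5 | 5
7 | 5 | 5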